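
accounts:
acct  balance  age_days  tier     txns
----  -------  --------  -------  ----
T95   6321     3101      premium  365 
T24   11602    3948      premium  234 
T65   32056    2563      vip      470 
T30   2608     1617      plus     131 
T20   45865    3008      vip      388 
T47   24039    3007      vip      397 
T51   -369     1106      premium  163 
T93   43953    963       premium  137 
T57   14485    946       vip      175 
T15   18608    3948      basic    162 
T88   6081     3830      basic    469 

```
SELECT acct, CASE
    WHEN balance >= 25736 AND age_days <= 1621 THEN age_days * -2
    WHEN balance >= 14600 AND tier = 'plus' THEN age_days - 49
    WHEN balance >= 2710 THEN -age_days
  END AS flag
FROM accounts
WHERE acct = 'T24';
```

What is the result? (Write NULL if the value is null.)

-3948

acct = T24: balance=11602, age_days=3948, tier=premium, txns=234.
balance >= 25736 AND age_days <= 1621 → false
balance >= 14600 AND tier = 'plus' → false
balance >= 2710 → true → -3948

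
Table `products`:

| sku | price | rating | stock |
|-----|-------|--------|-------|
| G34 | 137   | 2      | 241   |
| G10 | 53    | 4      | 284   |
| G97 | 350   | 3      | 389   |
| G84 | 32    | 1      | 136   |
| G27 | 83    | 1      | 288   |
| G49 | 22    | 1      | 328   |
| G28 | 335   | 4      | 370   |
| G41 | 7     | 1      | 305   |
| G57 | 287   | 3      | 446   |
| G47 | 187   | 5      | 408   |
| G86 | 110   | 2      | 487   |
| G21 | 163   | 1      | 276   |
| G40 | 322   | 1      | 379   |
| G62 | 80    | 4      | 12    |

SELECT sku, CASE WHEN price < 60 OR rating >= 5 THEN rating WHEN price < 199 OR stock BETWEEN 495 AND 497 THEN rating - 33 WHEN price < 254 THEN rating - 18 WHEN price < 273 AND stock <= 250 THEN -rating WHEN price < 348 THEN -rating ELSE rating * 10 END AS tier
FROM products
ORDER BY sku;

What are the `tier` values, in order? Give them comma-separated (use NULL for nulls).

4, -32, -32, -4, -31, -1, 1, 5, 1, -3, -29, 1, -31, 30

sku=G10: price < 60 OR rating >= 5 → 4
sku=G21: price < 199 OR stock BETWEEN 495 AND 497 → -32
sku=G27: price < 199 OR stock BETWEEN 495 AND 497 → -32
sku=G28: price < 348 → -4
sku=G34: price < 199 OR stock BETWEEN 495 AND 497 → -31
sku=G40: price < 348 → -1
sku=G41: price < 60 OR rating >= 5 → 1
sku=G47: price < 60 OR rating >= 5 → 5
sku=G49: price < 60 OR rating >= 5 → 1
sku=G57: price < 348 → -3
sku=G62: price < 199 OR stock BETWEEN 495 AND 497 → -29
sku=G84: price < 60 OR rating >= 5 → 1
sku=G86: price < 199 OR stock BETWEEN 495 AND 497 → -31
sku=G97: ELSE → 30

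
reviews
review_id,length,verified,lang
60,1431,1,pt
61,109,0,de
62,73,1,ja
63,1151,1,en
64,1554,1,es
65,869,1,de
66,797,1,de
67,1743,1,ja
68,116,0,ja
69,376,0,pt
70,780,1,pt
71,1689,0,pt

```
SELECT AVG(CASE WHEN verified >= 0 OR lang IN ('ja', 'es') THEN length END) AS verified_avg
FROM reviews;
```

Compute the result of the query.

review_id=60: ✓ → 1431
review_id=61: ✓ → 109
review_id=62: ✓ → 73
review_id=63: ✓ → 1151
review_id=64: ✓ → 1554
review_id=65: ✓ → 869
review_id=66: ✓ → 797
review_id=67: ✓ → 1743
review_id=68: ✓ → 116
review_id=69: ✓ → 376
review_id=70: ✓ → 780
review_id=71: ✓ → 1689
verified_avg = (1431 + 109 + 73 + 1151 + 1554 + 869 + 797 + 1743 + 116 + 376 + 780 + 1689) / 12 = 890.6666666667

890.6666666667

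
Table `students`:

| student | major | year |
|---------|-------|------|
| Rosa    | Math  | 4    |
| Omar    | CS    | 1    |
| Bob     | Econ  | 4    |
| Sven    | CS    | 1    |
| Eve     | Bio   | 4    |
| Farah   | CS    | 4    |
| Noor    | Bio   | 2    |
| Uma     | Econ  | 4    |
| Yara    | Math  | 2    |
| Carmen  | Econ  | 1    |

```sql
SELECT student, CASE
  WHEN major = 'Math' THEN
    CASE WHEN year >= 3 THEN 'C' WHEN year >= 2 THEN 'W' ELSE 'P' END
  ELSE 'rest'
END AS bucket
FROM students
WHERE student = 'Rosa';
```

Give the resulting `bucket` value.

student = Rosa: major=Math, year=4.
major='Math' → inner[year >= 3] → C

C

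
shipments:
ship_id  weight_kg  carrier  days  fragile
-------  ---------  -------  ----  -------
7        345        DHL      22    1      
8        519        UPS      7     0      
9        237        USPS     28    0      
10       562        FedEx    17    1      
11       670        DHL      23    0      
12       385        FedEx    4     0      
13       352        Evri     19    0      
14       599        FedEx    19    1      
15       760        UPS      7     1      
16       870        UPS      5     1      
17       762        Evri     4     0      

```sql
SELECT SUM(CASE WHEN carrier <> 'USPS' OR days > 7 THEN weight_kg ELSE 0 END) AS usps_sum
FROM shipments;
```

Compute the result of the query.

ship_id=7: ✓ → 345
ship_id=8: ✓ → 519
ship_id=9: ✓ → 237
ship_id=10: ✓ → 562
ship_id=11: ✓ → 670
ship_id=12: ✓ → 385
ship_id=13: ✓ → 352
ship_id=14: ✓ → 599
ship_id=15: ✓ → 760
ship_id=16: ✓ → 870
ship_id=17: ✓ → 762
usps_sum = 345 + 519 + 237 + 562 + 670 + 385 + 352 + 599 + 760 + 870 + 762 = 6061

6061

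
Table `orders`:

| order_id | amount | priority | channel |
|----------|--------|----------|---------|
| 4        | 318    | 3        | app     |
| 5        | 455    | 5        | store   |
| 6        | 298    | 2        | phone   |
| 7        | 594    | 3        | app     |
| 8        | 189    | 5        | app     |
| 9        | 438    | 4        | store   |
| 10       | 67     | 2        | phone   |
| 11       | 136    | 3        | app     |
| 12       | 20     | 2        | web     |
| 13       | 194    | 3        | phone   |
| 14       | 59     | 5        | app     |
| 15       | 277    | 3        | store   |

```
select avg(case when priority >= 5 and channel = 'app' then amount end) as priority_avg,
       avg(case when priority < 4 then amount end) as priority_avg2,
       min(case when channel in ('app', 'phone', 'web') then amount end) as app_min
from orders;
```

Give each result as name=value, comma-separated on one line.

priority_avg=124, priority_avg2=238, app_min=20

[priority_avg: priority >= 5 and channel = 'app']
order_id=4: ✗
order_id=5: ✗
order_id=6: ✗
order_id=7: ✗
order_id=8: ✓ → 189
order_id=9: ✗
order_id=10: ✗
order_id=11: ✗
order_id=12: ✗
order_id=13: ✗
order_id=14: ✓ → 59
order_id=15: ✗
priority_avg = (189 + 59) / 2 = 124
—
[priority_avg2: priority < 4]
order_id=4: ✓ → 318
order_id=5: ✗
order_id=6: ✓ → 298
order_id=7: ✓ → 594
order_id=8: ✗
order_id=9: ✗
order_id=10: ✓ → 67
order_id=11: ✓ → 136
order_id=12: ✓ → 20
order_id=13: ✓ → 194
order_id=14: ✗
order_id=15: ✓ → 277
priority_avg2 = (318 + 298 + 594 + 67 + 136 + 20 + 194 + 277) / 8 = 238
—
[app_min: channel in ('app', 'phone', 'web')]
order_id=4: ✓ → 318
order_id=5: ✗
order_id=6: ✓ → 298
order_id=7: ✓ → 594
order_id=8: ✓ → 189
order_id=9: ✗
order_id=10: ✓ → 67
order_id=11: ✓ → 136
order_id=12: ✓ → 20
order_id=13: ✓ → 194
order_id=14: ✓ → 59
order_id=15: ✗
app_min = MIN(318, 298, 594, 189, 67, 136, 20, 194, 59) = 20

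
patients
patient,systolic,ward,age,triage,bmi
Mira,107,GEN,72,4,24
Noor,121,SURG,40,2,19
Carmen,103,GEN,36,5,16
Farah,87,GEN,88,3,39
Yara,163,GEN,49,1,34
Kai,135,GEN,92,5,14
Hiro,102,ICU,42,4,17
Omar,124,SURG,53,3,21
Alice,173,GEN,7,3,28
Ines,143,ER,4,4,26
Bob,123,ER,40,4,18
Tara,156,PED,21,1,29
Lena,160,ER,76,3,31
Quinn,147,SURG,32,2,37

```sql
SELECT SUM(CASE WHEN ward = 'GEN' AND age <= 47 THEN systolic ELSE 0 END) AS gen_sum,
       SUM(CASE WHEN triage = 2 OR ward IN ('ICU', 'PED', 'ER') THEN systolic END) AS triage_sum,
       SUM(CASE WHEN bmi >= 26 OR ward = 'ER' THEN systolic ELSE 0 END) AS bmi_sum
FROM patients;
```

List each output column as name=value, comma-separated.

gen_sum=276, triage_sum=952, bmi_sum=1152

[gen_sum: ward = 'GEN' AND age <= 47]
patient=Mira: ✗
patient=Noor: ✗
patient=Carmen: ✓ → 103
patient=Farah: ✗
patient=Yara: ✗
patient=Kai: ✗
patient=Hiro: ✗
patient=Omar: ✗
patient=Alice: ✓ → 173
patient=Ines: ✗
patient=Bob: ✗
patient=Tara: ✗
patient=Lena: ✗
patient=Quinn: ✗
gen_sum = 103 + 173 = 276
—
[triage_sum: triage = 2 OR ward IN ('ICU', 'PED', 'ER')]
patient=Mira: ✗
patient=Noor: ✓ → 121
patient=Carmen: ✗
patient=Farah: ✗
patient=Yara: ✗
patient=Kai: ✗
patient=Hiro: ✓ → 102
patient=Omar: ✗
patient=Alice: ✗
patient=Ines: ✓ → 143
patient=Bob: ✓ → 123
patient=Tara: ✓ → 156
patient=Lena: ✓ → 160
patient=Quinn: ✓ → 147
triage_sum = 121 + 102 + 143 + 123 + 156 + 160 + 147 = 952
—
[bmi_sum: bmi >= 26 OR ward = 'ER']
patient=Mira: ✗
patient=Noor: ✗
patient=Carmen: ✗
patient=Farah: ✓ → 87
patient=Yara: ✓ → 163
patient=Kai: ✗
patient=Hiro: ✗
patient=Omar: ✗
patient=Alice: ✓ → 173
patient=Ines: ✓ → 143
patient=Bob: ✓ → 123
patient=Tara: ✓ → 156
patient=Lena: ✓ → 160
patient=Quinn: ✓ → 147
bmi_sum = 87 + 163 + 173 + 143 + 123 + 156 + 160 + 147 = 1152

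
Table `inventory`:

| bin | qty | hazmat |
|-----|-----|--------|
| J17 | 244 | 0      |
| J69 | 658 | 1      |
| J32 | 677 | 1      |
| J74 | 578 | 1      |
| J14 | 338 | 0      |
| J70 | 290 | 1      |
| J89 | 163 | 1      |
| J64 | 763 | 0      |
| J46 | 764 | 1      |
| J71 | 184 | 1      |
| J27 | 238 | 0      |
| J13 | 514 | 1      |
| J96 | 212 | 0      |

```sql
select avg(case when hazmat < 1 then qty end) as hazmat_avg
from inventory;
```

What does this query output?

359

bin=J17: ✓ → 244
bin=J69: ✗
bin=J32: ✗
bin=J74: ✗
bin=J14: ✓ → 338
bin=J70: ✗
bin=J89: ✗
bin=J64: ✓ → 763
bin=J46: ✗
bin=J71: ✗
bin=J27: ✓ → 238
bin=J13: ✗
bin=J96: ✓ → 212
hazmat_avg = (244 + 338 + 763 + 238 + 212) / 5 = 359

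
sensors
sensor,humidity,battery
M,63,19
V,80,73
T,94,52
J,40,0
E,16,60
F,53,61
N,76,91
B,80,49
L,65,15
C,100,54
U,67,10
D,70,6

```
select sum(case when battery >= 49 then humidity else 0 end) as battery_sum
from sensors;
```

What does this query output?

499

sensor=M: ✗
sensor=V: ✓ → 80
sensor=T: ✓ → 94
sensor=J: ✗
sensor=E: ✓ → 16
sensor=F: ✓ → 53
sensor=N: ✓ → 76
sensor=B: ✓ → 80
sensor=L: ✗
sensor=C: ✓ → 100
sensor=U: ✗
sensor=D: ✗
battery_sum = 80 + 94 + 16 + 53 + 76 + 80 + 100 = 499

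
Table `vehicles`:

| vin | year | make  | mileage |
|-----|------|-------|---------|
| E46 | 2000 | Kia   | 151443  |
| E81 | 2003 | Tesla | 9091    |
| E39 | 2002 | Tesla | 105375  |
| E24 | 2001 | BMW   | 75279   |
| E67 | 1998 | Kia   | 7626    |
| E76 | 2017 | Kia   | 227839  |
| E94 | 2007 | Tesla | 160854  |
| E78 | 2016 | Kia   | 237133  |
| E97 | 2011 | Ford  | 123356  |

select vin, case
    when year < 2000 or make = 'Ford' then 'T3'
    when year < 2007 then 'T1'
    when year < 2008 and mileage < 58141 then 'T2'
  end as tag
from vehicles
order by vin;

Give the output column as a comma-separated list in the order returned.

T1, T1, T1, T3, NULL, NULL, T1, NULL, T3

vin=E24: year < 2007 → T1
vin=E39: year < 2007 → T1
vin=E46: year < 2007 → T1
vin=E67: year < 2000 or make = 'Ford' → T3
vin=E76: (no match → NULL) → NULL
vin=E78: (no match → NULL) → NULL
vin=E81: year < 2007 → T1
vin=E94: (no match → NULL) → NULL
vin=E97: year < 2000 or make = 'Ford' → T3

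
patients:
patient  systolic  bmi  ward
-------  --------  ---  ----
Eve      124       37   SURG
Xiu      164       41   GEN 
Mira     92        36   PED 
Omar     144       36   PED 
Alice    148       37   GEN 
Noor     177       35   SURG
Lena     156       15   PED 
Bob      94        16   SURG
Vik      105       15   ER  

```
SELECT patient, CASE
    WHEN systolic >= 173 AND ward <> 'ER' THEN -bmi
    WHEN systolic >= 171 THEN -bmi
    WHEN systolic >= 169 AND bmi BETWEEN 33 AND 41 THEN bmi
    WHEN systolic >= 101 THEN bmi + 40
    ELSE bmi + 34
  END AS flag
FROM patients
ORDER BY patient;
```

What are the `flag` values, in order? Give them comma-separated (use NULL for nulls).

patient=Alice: systolic >= 101 → 77
patient=Bob: ELSE → 50
patient=Eve: systolic >= 101 → 77
patient=Lena: systolic >= 101 → 55
patient=Mira: ELSE → 70
patient=Noor: systolic >= 173 AND ward <> 'ER' → -35
patient=Omar: systolic >= 101 → 76
patient=Vik: systolic >= 101 → 55
patient=Xiu: systolic >= 101 → 81

77, 50, 77, 55, 70, -35, 76, 55, 81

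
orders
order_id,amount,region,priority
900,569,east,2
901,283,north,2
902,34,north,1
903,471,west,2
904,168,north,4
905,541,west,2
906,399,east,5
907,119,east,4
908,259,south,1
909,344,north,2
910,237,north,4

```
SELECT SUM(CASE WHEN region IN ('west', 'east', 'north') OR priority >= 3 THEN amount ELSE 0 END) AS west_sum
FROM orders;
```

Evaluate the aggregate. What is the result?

order_id=900: ✓ → 569
order_id=901: ✓ → 283
order_id=902: ✓ → 34
order_id=903: ✓ → 471
order_id=904: ✓ → 168
order_id=905: ✓ → 541
order_id=906: ✓ → 399
order_id=907: ✓ → 119
order_id=908: ✗
order_id=909: ✓ → 344
order_id=910: ✓ → 237
west_sum = 569 + 283 + 34 + 471 + 168 + 541 + 399 + 119 + 344 + 237 = 3165

3165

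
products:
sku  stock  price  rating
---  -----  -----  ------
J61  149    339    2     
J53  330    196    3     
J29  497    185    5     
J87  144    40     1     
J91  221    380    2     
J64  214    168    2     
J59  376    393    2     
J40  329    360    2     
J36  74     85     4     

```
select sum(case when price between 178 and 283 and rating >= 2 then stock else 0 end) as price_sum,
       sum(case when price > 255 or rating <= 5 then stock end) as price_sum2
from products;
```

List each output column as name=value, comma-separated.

[price_sum: price between 178 and 283 and rating >= 2]
sku=J61: ✗
sku=J53: ✓ → 330
sku=J29: ✓ → 497
sku=J87: ✗
sku=J91: ✗
sku=J64: ✗
sku=J59: ✗
sku=J40: ✗
sku=J36: ✗
price_sum = 330 + 497 = 827
—
[price_sum2: price > 255 or rating <= 5]
sku=J61: ✓ → 149
sku=J53: ✓ → 330
sku=J29: ✓ → 497
sku=J87: ✓ → 144
sku=J91: ✓ → 221
sku=J64: ✓ → 214
sku=J59: ✓ → 376
sku=J40: ✓ → 329
sku=J36: ✓ → 74
price_sum2 = 149 + 330 + 497 + 144 + 221 + 214 + 376 + 329 + 74 = 2334

price_sum=827, price_sum2=2334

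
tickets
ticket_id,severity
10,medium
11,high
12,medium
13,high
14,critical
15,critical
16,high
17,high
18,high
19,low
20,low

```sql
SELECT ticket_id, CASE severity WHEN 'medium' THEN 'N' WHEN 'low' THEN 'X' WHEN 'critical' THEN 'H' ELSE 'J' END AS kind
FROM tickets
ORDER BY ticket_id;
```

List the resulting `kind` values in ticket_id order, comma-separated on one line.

ticket_id=10: severity='medium' → N
ticket_id=11: ELSE → J
ticket_id=12: severity='medium' → N
ticket_id=13: ELSE → J
ticket_id=14: severity='critical' → H
ticket_id=15: severity='critical' → H
ticket_id=16: ELSE → J
ticket_id=17: ELSE → J
ticket_id=18: ELSE → J
ticket_id=19: severity='low' → X
ticket_id=20: severity='low' → X

N, J, N, J, H, H, J, J, J, X, X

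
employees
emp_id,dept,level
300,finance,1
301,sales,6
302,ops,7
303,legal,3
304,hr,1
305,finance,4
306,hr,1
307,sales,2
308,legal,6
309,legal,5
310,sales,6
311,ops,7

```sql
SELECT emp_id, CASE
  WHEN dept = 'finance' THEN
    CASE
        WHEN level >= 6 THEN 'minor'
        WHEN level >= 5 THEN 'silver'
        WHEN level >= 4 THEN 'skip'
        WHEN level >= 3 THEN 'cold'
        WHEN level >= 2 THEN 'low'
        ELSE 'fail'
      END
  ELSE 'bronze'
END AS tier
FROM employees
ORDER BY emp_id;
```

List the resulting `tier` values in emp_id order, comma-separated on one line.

emp_id=300: dept='finance' → inner[ELSE] → fail
emp_id=301: dept='sales' → outer ELSE → bronze
emp_id=302: dept='ops' → outer ELSE → bronze
emp_id=303: dept='legal' → outer ELSE → bronze
emp_id=304: dept='hr' → outer ELSE → bronze
emp_id=305: dept='finance' → inner[level >= 4] → skip
emp_id=306: dept='hr' → outer ELSE → bronze
emp_id=307: dept='sales' → outer ELSE → bronze
emp_id=308: dept='legal' → outer ELSE → bronze
emp_id=309: dept='legal' → outer ELSE → bronze
emp_id=310: dept='sales' → outer ELSE → bronze
emp_id=311: dept='ops' → outer ELSE → bronze

fail, bronze, bronze, bronze, bronze, skip, bronze, bronze, bronze, bronze, bronze, bronze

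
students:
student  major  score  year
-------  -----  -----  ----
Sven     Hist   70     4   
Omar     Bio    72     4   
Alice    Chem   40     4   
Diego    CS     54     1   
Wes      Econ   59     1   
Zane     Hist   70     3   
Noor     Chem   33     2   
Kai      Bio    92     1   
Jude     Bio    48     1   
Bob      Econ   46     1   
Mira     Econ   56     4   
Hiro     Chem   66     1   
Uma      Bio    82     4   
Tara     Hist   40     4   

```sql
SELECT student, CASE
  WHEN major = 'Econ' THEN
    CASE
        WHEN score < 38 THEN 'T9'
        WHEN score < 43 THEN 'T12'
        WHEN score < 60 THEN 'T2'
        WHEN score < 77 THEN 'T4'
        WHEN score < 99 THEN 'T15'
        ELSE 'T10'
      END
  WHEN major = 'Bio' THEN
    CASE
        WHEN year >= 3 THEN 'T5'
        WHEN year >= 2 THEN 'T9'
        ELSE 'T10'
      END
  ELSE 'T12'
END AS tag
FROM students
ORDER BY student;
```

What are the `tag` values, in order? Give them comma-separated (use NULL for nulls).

student=Alice: major='Chem' → outer ELSE → T12
student=Bob: major='Econ' → inner[score < 60] → T2
student=Diego: major='CS' → outer ELSE → T12
student=Hiro: major='Chem' → outer ELSE → T12
student=Jude: major='Bio' → inner[ELSE] → T10
student=Kai: major='Bio' → inner[ELSE] → T10
student=Mira: major='Econ' → inner[score < 60] → T2
student=Noor: major='Chem' → outer ELSE → T12
student=Omar: major='Bio' → inner[year >= 3] → T5
student=Sven: major='Hist' → outer ELSE → T12
student=Tara: major='Hist' → outer ELSE → T12
student=Uma: major='Bio' → inner[year >= 3] → T5
student=Wes: major='Econ' → inner[score < 60] → T2
student=Zane: major='Hist' → outer ELSE → T12

T12, T2, T12, T12, T10, T10, T2, T12, T5, T12, T12, T5, T2, T12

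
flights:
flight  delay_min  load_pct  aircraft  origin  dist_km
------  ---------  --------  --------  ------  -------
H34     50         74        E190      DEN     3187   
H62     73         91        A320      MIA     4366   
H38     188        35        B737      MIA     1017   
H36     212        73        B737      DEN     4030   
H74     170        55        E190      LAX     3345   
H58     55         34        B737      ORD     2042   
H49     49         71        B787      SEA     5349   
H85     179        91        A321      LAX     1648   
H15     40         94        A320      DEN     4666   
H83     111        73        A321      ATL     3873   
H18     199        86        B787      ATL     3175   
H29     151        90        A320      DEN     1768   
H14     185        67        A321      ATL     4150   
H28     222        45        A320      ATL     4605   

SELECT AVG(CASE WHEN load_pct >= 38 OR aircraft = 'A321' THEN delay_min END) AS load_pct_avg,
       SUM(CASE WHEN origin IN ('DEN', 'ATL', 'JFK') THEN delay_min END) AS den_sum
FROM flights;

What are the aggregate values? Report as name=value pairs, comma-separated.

[load_pct_avg: load_pct >= 38 OR aircraft = 'A321']
flight=H34: ✓ → 50
flight=H62: ✓ → 73
flight=H38: ✗
flight=H36: ✓ → 212
flight=H74: ✓ → 170
flight=H58: ✗
flight=H49: ✓ → 49
flight=H85: ✓ → 179
flight=H15: ✓ → 40
flight=H83: ✓ → 111
flight=H18: ✓ → 199
flight=H29: ✓ → 151
flight=H14: ✓ → 185
flight=H28: ✓ → 222
load_pct_avg = (50 + 73 + 212 + 170 + 49 + 179 + 40 + 111 + 199 + 151 + 185 + 222) / 12 = 136.75
—
[den_sum: origin IN ('DEN', 'ATL', 'JFK')]
flight=H34: ✓ → 50
flight=H62: ✗
flight=H38: ✗
flight=H36: ✓ → 212
flight=H74: ✗
flight=H58: ✗
flight=H49: ✗
flight=H85: ✗
flight=H15: ✓ → 40
flight=H83: ✓ → 111
flight=H18: ✓ → 199
flight=H29: ✓ → 151
flight=H14: ✓ → 185
flight=H28: ✓ → 222
den_sum = 50 + 212 + 40 + 111 + 199 + 151 + 185 + 222 = 1170

load_pct_avg=136.75, den_sum=1170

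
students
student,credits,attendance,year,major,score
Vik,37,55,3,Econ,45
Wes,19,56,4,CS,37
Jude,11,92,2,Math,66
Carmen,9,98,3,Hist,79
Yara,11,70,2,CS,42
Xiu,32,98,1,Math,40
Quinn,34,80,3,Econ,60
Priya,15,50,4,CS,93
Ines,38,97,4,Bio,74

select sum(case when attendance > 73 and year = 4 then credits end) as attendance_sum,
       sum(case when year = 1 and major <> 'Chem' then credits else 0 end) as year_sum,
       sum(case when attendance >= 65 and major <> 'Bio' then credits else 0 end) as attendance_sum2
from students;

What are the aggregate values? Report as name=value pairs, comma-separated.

[attendance_sum: attendance > 73 and year = 4]
student=Vik: ✗
student=Wes: ✗
student=Jude: ✗
student=Carmen: ✗
student=Yara: ✗
student=Xiu: ✗
student=Quinn: ✗
student=Priya: ✗
student=Ines: ✓ → 38
attendance_sum = 38
—
[year_sum: year = 1 and major <> 'Chem']
student=Vik: ✗
student=Wes: ✗
student=Jude: ✗
student=Carmen: ✗
student=Yara: ✗
student=Xiu: ✓ → 32
student=Quinn: ✗
student=Priya: ✗
student=Ines: ✗
year_sum = 32
—
[attendance_sum2: attendance >= 65 and major <> 'Bio']
student=Vik: ✗
student=Wes: ✗
student=Jude: ✓ → 11
student=Carmen: ✓ → 9
student=Yara: ✓ → 11
student=Xiu: ✓ → 32
student=Quinn: ✓ → 34
student=Priya: ✗
student=Ines: ✗
attendance_sum2 = 11 + 9 + 11 + 32 + 34 = 97

attendance_sum=38, year_sum=32, attendance_sum2=97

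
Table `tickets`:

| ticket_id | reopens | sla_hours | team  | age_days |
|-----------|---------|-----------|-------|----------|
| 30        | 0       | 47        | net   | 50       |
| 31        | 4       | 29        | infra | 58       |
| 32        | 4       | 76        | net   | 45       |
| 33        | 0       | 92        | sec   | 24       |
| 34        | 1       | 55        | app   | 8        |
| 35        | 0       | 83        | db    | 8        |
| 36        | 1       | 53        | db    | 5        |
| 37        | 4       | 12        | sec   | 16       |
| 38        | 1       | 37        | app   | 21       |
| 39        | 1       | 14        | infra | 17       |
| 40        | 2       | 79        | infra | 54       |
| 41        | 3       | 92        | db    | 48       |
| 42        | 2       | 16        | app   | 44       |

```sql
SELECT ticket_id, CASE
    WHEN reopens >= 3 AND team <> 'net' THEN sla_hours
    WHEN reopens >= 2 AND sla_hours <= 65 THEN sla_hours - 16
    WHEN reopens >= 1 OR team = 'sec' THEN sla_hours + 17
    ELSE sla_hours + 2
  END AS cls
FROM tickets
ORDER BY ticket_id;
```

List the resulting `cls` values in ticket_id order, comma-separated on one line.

49, 29, 93, 109, 72, 85, 70, 12, 54, 31, 96, 92, 0

ticket_id=30: ELSE → 49
ticket_id=31: reopens >= 3 AND team <> 'net' → 29
ticket_id=32: reopens >= 1 OR team = 'sec' → 93
ticket_id=33: reopens >= 1 OR team = 'sec' → 109
ticket_id=34: reopens >= 1 OR team = 'sec' → 72
ticket_id=35: ELSE → 85
ticket_id=36: reopens >= 1 OR team = 'sec' → 70
ticket_id=37: reopens >= 3 AND team <> 'net' → 12
ticket_id=38: reopens >= 1 OR team = 'sec' → 54
ticket_id=39: reopens >= 1 OR team = 'sec' → 31
ticket_id=40: reopens >= 1 OR team = 'sec' → 96
ticket_id=41: reopens >= 3 AND team <> 'net' → 92
ticket_id=42: reopens >= 2 AND sla_hours <= 65 → 0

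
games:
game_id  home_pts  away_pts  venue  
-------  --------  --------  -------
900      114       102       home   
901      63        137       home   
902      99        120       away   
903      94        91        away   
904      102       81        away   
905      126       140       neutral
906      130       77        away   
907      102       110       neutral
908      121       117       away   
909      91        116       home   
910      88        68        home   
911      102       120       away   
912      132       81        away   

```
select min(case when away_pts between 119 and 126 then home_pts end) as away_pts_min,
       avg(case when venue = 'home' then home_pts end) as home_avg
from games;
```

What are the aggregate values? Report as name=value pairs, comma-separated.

[away_pts_min: away_pts between 119 and 126]
game_id=900: ✗
game_id=901: ✗
game_id=902: ✓ → 99
game_id=903: ✗
game_id=904: ✗
game_id=905: ✗
game_id=906: ✗
game_id=907: ✗
game_id=908: ✗
game_id=909: ✗
game_id=910: ✗
game_id=911: ✓ → 102
game_id=912: ✗
away_pts_min = MIN(99, 102) = 99
—
[home_avg: venue = 'home']
game_id=900: ✓ → 114
game_id=901: ✓ → 63
game_id=902: ✗
game_id=903: ✗
game_id=904: ✗
game_id=905: ✗
game_id=906: ✗
game_id=907: ✗
game_id=908: ✗
game_id=909: ✓ → 91
game_id=910: ✓ → 88
game_id=911: ✗
game_id=912: ✗
home_avg = (114 + 63 + 91 + 88) / 4 = 89

away_pts_min=99, home_avg=89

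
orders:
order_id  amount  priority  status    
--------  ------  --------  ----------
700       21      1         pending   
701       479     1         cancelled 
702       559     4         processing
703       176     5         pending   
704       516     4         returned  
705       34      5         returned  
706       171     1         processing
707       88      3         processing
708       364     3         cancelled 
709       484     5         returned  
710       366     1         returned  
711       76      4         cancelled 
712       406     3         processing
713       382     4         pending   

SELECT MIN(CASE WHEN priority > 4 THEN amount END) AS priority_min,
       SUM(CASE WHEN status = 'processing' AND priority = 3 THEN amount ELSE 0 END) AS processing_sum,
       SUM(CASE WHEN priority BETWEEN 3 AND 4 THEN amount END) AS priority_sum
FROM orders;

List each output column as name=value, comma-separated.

priority_min=34, processing_sum=494, priority_sum=2391

[priority_min: priority > 4]
order_id=700: ✗
order_id=701: ✗
order_id=702: ✗
order_id=703: ✓ → 176
order_id=704: ✗
order_id=705: ✓ → 34
order_id=706: ✗
order_id=707: ✗
order_id=708: ✗
order_id=709: ✓ → 484
order_id=710: ✗
order_id=711: ✗
order_id=712: ✗
order_id=713: ✗
priority_min = MIN(176, 34, 484) = 34
—
[processing_sum: status = 'processing' AND priority = 3]
order_id=700: ✗
order_id=701: ✗
order_id=702: ✗
order_id=703: ✗
order_id=704: ✗
order_id=705: ✗
order_id=706: ✗
order_id=707: ✓ → 88
order_id=708: ✗
order_id=709: ✗
order_id=710: ✗
order_id=711: ✗
order_id=712: ✓ → 406
order_id=713: ✗
processing_sum = 88 + 406 = 494
—
[priority_sum: priority BETWEEN 3 AND 4]
order_id=700: ✗
order_id=701: ✗
order_id=702: ✓ → 559
order_id=703: ✗
order_id=704: ✓ → 516
order_id=705: ✗
order_id=706: ✗
order_id=707: ✓ → 88
order_id=708: ✓ → 364
order_id=709: ✗
order_id=710: ✗
order_id=711: ✓ → 76
order_id=712: ✓ → 406
order_id=713: ✓ → 382
priority_sum = 559 + 516 + 88 + 364 + 76 + 406 + 382 = 2391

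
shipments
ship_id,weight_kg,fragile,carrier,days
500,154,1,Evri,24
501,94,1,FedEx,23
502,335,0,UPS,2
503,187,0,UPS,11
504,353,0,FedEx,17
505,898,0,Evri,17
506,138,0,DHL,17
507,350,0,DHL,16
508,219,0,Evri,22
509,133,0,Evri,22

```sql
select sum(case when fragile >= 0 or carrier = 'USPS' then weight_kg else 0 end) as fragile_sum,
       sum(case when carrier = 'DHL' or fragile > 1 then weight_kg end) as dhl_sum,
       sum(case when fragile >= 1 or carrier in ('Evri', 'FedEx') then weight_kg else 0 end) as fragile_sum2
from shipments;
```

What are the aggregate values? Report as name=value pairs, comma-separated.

fragile_sum=2861, dhl_sum=488, fragile_sum2=1851

[fragile_sum: fragile >= 0 or carrier = 'USPS']
ship_id=500: ✓ → 154
ship_id=501: ✓ → 94
ship_id=502: ✓ → 335
ship_id=503: ✓ → 187
ship_id=504: ✓ → 353
ship_id=505: ✓ → 898
ship_id=506: ✓ → 138
ship_id=507: ✓ → 350
ship_id=508: ✓ → 219
ship_id=509: ✓ → 133
fragile_sum = 154 + 94 + 335 + 187 + 353 + 898 + 138 + 350 + 219 + 133 = 2861
—
[dhl_sum: carrier = 'DHL' or fragile > 1]
ship_id=500: ✗
ship_id=501: ✗
ship_id=502: ✗
ship_id=503: ✗
ship_id=504: ✗
ship_id=505: ✗
ship_id=506: ✓ → 138
ship_id=507: ✓ → 350
ship_id=508: ✗
ship_id=509: ✗
dhl_sum = 138 + 350 = 488
—
[fragile_sum2: fragile >= 1 or carrier in ('Evri', 'FedEx')]
ship_id=500: ✓ → 154
ship_id=501: ✓ → 94
ship_id=502: ✗
ship_id=503: ✗
ship_id=504: ✓ → 353
ship_id=505: ✓ → 898
ship_id=506: ✗
ship_id=507: ✗
ship_id=508: ✓ → 219
ship_id=509: ✓ → 133
fragile_sum2 = 154 + 94 + 353 + 898 + 219 + 133 = 1851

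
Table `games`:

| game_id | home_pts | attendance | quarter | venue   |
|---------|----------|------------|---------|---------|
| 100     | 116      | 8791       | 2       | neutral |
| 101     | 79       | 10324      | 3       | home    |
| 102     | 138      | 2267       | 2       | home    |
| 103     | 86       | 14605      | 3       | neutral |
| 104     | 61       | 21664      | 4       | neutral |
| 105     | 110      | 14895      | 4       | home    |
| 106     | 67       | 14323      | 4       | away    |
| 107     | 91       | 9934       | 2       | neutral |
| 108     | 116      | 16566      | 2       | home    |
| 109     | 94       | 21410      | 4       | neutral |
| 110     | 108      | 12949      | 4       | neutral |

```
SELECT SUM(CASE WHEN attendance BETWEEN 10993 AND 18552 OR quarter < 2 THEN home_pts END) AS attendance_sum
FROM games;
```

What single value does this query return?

487

game_id=100: ✗
game_id=101: ✗
game_id=102: ✗
game_id=103: ✓ → 86
game_id=104: ✗
game_id=105: ✓ → 110
game_id=106: ✓ → 67
game_id=107: ✗
game_id=108: ✓ → 116
game_id=109: ✗
game_id=110: ✓ → 108
attendance_sum = 86 + 110 + 67 + 116 + 108 = 487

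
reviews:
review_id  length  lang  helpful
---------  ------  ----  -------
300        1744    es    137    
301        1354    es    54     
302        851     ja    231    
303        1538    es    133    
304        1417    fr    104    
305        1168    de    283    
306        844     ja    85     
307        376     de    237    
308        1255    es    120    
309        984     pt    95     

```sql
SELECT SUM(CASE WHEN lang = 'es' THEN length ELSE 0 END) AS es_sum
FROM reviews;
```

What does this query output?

review_id=300: ✓ → 1744
review_id=301: ✓ → 1354
review_id=302: ✗
review_id=303: ✓ → 1538
review_id=304: ✗
review_id=305: ✗
review_id=306: ✗
review_id=307: ✗
review_id=308: ✓ → 1255
review_id=309: ✗
es_sum = 1744 + 1354 + 1538 + 1255 = 5891

5891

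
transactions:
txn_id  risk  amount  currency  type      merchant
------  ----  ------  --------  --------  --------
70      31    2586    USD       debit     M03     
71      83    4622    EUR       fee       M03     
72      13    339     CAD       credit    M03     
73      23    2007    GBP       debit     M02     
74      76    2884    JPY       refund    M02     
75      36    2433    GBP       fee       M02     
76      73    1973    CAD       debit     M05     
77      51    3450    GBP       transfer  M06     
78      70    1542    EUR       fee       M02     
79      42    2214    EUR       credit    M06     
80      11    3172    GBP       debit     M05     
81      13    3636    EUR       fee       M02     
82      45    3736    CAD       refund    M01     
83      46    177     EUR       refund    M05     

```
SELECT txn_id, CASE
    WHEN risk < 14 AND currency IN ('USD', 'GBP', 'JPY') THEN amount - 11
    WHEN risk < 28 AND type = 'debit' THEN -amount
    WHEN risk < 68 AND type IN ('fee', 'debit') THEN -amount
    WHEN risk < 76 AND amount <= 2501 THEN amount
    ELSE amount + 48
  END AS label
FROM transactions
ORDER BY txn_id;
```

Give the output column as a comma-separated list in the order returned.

txn_id=70: risk < 68 AND type IN ('fee', 'debit') → -2586
txn_id=71: ELSE → 4670
txn_id=72: risk < 76 AND amount <= 2501 → 339
txn_id=73: risk < 28 AND type = 'debit' → -2007
txn_id=74: ELSE → 2932
txn_id=75: risk < 68 AND type IN ('fee', 'debit') → -2433
txn_id=76: risk < 76 AND amount <= 2501 → 1973
txn_id=77: ELSE → 3498
txn_id=78: risk < 76 AND amount <= 2501 → 1542
txn_id=79: risk < 76 AND amount <= 2501 → 2214
txn_id=80: risk < 14 AND currency IN ('USD', 'GBP', 'JPY') → 3161
txn_id=81: risk < 68 AND type IN ('fee', 'debit') → -3636
txn_id=82: ELSE → 3784
txn_id=83: risk < 76 AND amount <= 2501 → 177

-2586, 4670, 339, -2007, 2932, -2433, 1973, 3498, 1542, 2214, 3161, -3636, 3784, 177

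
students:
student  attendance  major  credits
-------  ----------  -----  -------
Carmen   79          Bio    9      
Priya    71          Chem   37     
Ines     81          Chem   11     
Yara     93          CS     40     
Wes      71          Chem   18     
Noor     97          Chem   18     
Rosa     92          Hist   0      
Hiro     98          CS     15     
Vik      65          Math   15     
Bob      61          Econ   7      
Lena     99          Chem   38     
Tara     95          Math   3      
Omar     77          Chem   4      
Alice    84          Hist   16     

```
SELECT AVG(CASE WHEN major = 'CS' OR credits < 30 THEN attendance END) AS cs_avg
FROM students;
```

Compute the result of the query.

82.75

student=Carmen: ✓ → 79
student=Priya: ✗
student=Ines: ✓ → 81
student=Yara: ✓ → 93
student=Wes: ✓ → 71
student=Noor: ✓ → 97
student=Rosa: ✓ → 92
student=Hiro: ✓ → 98
student=Vik: ✓ → 65
student=Bob: ✓ → 61
student=Lena: ✗
student=Tara: ✓ → 95
student=Omar: ✓ → 77
student=Alice: ✓ → 84
cs_avg = (79 + 81 + 93 + 71 + 97 + 92 + 98 + 65 + 61 + 95 + 77 + 84) / 12 = 82.75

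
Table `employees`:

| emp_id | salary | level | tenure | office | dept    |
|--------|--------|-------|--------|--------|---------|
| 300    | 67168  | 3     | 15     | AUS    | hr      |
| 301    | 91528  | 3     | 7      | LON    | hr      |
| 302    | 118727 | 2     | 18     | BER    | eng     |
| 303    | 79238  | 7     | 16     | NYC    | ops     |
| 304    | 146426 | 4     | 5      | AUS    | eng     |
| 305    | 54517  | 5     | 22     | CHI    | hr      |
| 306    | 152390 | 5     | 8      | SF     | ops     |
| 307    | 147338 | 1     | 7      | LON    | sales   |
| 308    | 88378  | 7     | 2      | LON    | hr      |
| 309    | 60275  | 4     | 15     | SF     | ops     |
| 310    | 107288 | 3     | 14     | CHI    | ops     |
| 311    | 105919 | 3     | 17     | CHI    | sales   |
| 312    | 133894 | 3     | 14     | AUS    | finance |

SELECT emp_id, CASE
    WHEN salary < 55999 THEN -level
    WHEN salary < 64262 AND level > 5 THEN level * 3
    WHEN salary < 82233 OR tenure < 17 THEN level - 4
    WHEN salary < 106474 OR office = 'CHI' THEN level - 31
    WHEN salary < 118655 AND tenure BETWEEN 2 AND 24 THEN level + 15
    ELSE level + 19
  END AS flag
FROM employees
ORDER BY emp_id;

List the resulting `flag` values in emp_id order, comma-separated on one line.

-1, -1, 21, 3, 0, -5, 1, -3, 3, 0, -1, -28, -1

emp_id=300: salary < 82233 OR tenure < 17 → -1
emp_id=301: salary < 82233 OR tenure < 17 → -1
emp_id=302: ELSE → 21
emp_id=303: salary < 82233 OR tenure < 17 → 3
emp_id=304: salary < 82233 OR tenure < 17 → 0
emp_id=305: salary < 55999 → -5
emp_id=306: salary < 82233 OR tenure < 17 → 1
emp_id=307: salary < 82233 OR tenure < 17 → -3
emp_id=308: salary < 82233 OR tenure < 17 → 3
emp_id=309: salary < 82233 OR tenure < 17 → 0
emp_id=310: salary < 82233 OR tenure < 17 → -1
emp_id=311: salary < 106474 OR office = 'CHI' → -28
emp_id=312: salary < 82233 OR tenure < 17 → -1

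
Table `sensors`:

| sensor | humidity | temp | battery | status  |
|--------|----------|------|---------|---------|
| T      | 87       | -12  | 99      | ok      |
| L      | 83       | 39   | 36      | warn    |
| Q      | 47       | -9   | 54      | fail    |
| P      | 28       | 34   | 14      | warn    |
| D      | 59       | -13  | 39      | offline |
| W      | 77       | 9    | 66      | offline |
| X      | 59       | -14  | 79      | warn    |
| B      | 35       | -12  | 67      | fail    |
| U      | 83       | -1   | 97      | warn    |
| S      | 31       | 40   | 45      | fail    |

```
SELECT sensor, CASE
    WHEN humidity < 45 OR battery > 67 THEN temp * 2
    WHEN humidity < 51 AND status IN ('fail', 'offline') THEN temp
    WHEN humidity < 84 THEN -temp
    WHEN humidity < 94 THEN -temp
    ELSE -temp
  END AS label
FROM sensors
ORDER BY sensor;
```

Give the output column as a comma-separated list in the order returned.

-24, 13, -39, 68, -9, 80, -24, -2, -9, -28

sensor=B: humidity < 45 OR battery > 67 → -24
sensor=D: humidity < 84 → 13
sensor=L: humidity < 84 → -39
sensor=P: humidity < 45 OR battery > 67 → 68
sensor=Q: humidity < 51 AND status IN ('fail', 'offline') → -9
sensor=S: humidity < 45 OR battery > 67 → 80
sensor=T: humidity < 45 OR battery > 67 → -24
sensor=U: humidity < 45 OR battery > 67 → -2
sensor=W: humidity < 84 → -9
sensor=X: humidity < 45 OR battery > 67 → -28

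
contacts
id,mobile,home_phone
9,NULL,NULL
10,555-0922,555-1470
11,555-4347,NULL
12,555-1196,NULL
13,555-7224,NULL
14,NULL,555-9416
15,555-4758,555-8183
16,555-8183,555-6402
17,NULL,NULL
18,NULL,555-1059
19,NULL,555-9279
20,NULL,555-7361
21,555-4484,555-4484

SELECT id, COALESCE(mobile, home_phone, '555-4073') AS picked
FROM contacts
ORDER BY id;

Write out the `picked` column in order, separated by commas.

555-4073, 555-0922, 555-4347, 555-1196, 555-7224, 555-9416, 555-4758, 555-8183, 555-4073, 555-1059, 555-9279, 555-7361, 555-4484

id=9: mobile=NULL, home_phone=NULL, → literal 555-4073 → 555-4073
id=10: mobile=555-0922 → 555-0922
id=11: mobile=555-4347 → 555-4347
id=12: mobile=555-1196 → 555-1196
id=13: mobile=555-7224 → 555-7224
id=14: mobile=NULL, home_phone=555-9416 → 555-9416
id=15: mobile=555-4758 → 555-4758
id=16: mobile=555-8183 → 555-8183
id=17: mobile=NULL, home_phone=NULL, → literal 555-4073 → 555-4073
id=18: mobile=NULL, home_phone=555-1059 → 555-1059
id=19: mobile=NULL, home_phone=555-9279 → 555-9279
id=20: mobile=NULL, home_phone=555-7361 → 555-7361
id=21: mobile=555-4484 → 555-4484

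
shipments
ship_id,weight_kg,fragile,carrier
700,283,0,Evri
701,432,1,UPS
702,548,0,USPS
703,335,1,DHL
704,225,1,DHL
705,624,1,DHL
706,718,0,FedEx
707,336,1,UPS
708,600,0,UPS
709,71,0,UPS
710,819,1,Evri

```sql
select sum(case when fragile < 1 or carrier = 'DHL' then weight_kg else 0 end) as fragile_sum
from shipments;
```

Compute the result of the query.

3404

ship_id=700: ✓ → 283
ship_id=701: ✗
ship_id=702: ✓ → 548
ship_id=703: ✓ → 335
ship_id=704: ✓ → 225
ship_id=705: ✓ → 624
ship_id=706: ✓ → 718
ship_id=707: ✗
ship_id=708: ✓ → 600
ship_id=709: ✓ → 71
ship_id=710: ✗
fragile_sum = 283 + 548 + 335 + 225 + 624 + 718 + 600 + 71 = 3404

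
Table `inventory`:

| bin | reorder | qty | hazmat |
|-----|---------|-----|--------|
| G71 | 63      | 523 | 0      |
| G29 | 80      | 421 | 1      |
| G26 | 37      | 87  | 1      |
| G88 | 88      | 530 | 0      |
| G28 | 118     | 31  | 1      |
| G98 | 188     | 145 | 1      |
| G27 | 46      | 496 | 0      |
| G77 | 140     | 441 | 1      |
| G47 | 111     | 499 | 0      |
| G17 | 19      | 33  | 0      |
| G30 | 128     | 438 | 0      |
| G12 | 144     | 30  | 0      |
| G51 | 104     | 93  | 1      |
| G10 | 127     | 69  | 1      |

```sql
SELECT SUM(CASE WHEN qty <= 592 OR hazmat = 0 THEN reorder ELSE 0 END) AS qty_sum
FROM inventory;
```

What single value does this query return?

1393

bin=G71: ✓ → 63
bin=G29: ✓ → 80
bin=G26: ✓ → 37
bin=G88: ✓ → 88
bin=G28: ✓ → 118
bin=G98: ✓ → 188
bin=G27: ✓ → 46
bin=G77: ✓ → 140
bin=G47: ✓ → 111
bin=G17: ✓ → 19
bin=G30: ✓ → 128
bin=G12: ✓ → 144
bin=G51: ✓ → 104
bin=G10: ✓ → 127
qty_sum = 63 + 80 + 37 + 88 + 118 + 188 + 46 + 140 + 111 + 19 + 128 + 144 + 104 + 127 = 1393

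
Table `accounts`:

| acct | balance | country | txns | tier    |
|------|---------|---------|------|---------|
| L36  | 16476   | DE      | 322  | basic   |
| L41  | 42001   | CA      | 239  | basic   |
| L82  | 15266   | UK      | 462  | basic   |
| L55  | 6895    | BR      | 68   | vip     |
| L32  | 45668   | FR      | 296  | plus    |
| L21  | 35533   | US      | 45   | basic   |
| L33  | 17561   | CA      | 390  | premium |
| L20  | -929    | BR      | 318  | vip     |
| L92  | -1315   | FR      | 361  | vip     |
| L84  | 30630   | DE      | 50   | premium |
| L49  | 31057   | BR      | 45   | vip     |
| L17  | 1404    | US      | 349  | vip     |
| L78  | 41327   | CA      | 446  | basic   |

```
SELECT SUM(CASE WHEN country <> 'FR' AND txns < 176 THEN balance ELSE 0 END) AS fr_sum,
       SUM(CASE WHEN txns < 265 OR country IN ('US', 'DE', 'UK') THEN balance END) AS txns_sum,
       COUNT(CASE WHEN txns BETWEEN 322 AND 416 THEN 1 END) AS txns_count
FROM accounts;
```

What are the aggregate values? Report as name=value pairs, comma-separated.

fr_sum=104115, txns_sum=179262, txns_count=4

[fr_sum: country <> 'FR' AND txns < 176]
acct=L36: ✗
acct=L41: ✗
acct=L82: ✗
acct=L55: ✓ → 6895
acct=L32: ✗
acct=L21: ✓ → 35533
acct=L33: ✗
acct=L20: ✗
acct=L92: ✗
acct=L84: ✓ → 30630
acct=L49: ✓ → 31057
acct=L17: ✗
acct=L78: ✗
fr_sum = 6895 + 35533 + 30630 + 31057 = 104115
—
[txns_sum: txns < 265 OR country IN ('US', 'DE', 'UK')]
acct=L36: ✓ → 16476
acct=L41: ✓ → 42001
acct=L82: ✓ → 15266
acct=L55: ✓ → 6895
acct=L32: ✗
acct=L21: ✓ → 35533
acct=L33: ✗
acct=L20: ✗
acct=L92: ✗
acct=L84: ✓ → 30630
acct=L49: ✓ → 31057
acct=L17: ✓ → 1404
acct=L78: ✗
txns_sum = 16476 + 42001 + 15266 + 6895 + 35533 + 30630 + 31057 + 1404 = 179262
—
[txns_count: txns BETWEEN 322 AND 416]
acct=L36: ✓ → 1
acct=L41: ✗
acct=L82: ✗
acct=L55: ✗
acct=L32: ✗
acct=L21: ✗
acct=L33: ✓ → 1
acct=L20: ✗
acct=L92: ✓ → 1
acct=L84: ✗
acct=L49: ✗
acct=L17: ✓ → 1
acct=L78: ✗
txns_count = COUNT(1, 1, 1, 1) = 4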